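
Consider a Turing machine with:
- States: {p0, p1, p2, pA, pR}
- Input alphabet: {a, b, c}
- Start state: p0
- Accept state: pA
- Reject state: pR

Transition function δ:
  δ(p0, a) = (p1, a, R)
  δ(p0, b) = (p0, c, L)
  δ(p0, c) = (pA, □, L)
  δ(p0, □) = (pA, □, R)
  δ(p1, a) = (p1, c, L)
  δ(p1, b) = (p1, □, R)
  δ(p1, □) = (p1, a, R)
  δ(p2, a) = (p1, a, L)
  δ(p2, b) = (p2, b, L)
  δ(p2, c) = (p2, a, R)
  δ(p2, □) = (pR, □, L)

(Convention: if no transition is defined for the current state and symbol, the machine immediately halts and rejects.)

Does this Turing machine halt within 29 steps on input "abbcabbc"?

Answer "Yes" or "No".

Execution trace:
Initial: [p0]abbcabbc
Step 1: δ(p0, a) = (p1, a, R) → a[p1]bbcabbc
Step 2: δ(p1, b) = (p1, □, R) → a□[p1]bcabbc
Step 3: δ(p1, b) = (p1, □, R) → a□□[p1]cabbc

No transition is defined for δ(p1, c). By convention the machine halts and rejects.
The machine halted after 3 steps (within the 29-step bound).

Answer: Yes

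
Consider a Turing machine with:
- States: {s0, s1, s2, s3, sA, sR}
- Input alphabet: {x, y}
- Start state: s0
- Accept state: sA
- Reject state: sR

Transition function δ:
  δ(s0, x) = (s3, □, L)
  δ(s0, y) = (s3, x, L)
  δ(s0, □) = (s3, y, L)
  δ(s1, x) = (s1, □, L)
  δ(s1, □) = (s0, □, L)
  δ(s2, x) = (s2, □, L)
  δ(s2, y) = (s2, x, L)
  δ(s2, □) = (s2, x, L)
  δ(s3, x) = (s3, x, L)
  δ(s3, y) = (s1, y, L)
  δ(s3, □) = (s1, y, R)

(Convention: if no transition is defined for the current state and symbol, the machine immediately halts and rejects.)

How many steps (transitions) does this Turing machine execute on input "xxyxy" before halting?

Execution trace:
Initial: [s0]xxyxy
Step 1: δ(s0, x) = (s3, □, L) → [s3]□□xyxy
Step 2: δ(s3, □) = (s1, y, R) → y[s1]□xyxy
Step 3: δ(s1, □) = (s0, □, L) → [s0]y□xyxy
Step 4: δ(s0, y) = (s3, x, L) → [s3]□x□xyxy
Step 5: δ(s3, □) = (s1, y, R) → y[s1]x□xyxy
Step 6: δ(s1, x) = (s1, □, L) → [s1]y□□xyxy

No transition is defined for δ(s1, y). By convention the machine halts and rejects.

The machine executed 6 steps before halting.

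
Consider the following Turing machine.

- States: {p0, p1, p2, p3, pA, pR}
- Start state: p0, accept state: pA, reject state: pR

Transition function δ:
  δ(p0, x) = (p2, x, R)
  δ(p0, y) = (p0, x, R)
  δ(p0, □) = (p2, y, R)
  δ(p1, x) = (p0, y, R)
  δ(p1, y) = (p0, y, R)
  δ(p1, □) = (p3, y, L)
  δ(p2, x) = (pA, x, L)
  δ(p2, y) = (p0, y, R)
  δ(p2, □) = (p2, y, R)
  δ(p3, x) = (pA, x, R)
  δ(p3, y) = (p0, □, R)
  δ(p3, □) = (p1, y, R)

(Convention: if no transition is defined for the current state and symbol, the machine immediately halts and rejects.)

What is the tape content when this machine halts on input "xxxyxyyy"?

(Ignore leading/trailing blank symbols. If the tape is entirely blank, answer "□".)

Execution trace:
Initial: [p0]xxxyxyyy
Step 1: δ(p0, x) = (p2, x, R) → x[p2]xxyxyyy
Step 2: δ(p2, x) = (pA, x, L) → [pA]xxxyxyyy

The machine reaches the accept state pA and halts.

Final tape (ignoring leading/trailing blanks): xxxyxyyy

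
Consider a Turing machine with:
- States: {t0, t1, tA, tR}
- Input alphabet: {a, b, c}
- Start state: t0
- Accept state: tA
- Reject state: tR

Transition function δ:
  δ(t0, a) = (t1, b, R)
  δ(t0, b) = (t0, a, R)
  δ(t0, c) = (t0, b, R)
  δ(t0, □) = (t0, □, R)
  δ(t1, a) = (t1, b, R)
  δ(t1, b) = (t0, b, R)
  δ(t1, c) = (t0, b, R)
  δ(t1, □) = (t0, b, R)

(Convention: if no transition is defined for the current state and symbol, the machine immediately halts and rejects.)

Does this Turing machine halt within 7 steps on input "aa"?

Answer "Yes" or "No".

Execution trace:
Initial: [t0]aa
Step 1: δ(t0, a) = (t1, b, R) → b[t1]a
Step 2: δ(t1, a) = (t1, b, R) → bb[t1]□
Step 3: δ(t1, □) = (t0, b, R) → bbb[t0]□
Step 4: δ(t0, □) = (t0, □, R) → bbb□[t0]□
Step 5: δ(t0, □) = (t0, □, R) → bbb□□[t0]□
Step 6: δ(t0, □) = (t0, □, R) → bbb□□□[t0]□
Step 7: δ(t0, □) = (t0, □, R) → bbb□□□□[t0]□

The machine has not reached a halting state after 7 steps.
The machine did not halt within the 7-step bound.

Answer: No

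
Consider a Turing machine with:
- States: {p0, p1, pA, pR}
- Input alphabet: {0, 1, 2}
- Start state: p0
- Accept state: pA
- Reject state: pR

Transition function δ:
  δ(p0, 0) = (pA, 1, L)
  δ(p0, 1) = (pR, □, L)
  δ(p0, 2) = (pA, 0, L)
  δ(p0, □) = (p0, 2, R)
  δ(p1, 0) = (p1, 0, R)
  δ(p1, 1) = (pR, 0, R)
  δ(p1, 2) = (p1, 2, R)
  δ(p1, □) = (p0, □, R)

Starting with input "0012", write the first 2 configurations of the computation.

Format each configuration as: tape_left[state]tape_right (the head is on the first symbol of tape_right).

Transitions applied:
Step 1: δ(p0, 0) = (pA, 1, L)

The first 2 configurations are:
[p0]0012 ⊢ [pA]□1012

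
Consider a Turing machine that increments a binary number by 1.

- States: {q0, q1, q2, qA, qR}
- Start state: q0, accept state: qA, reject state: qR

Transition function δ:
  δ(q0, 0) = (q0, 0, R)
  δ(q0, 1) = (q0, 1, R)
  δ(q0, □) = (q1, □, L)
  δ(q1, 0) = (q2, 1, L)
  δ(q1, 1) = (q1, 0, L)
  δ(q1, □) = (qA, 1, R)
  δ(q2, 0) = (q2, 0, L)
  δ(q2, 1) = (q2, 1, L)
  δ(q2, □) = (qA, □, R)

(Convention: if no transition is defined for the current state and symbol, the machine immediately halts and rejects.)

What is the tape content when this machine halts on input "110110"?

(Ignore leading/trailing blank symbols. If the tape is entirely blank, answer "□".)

Execution trace:
Initial: [q0]110110
Step 1: δ(q0, 1) = (q0, 1, R) → 1[q0]10110
Step 2: δ(q0, 1) = (q0, 1, R) → 11[q0]0110
Step 3: δ(q0, 0) = (q0, 0, R) → 110[q0]110
Step 4: δ(q0, 1) = (q0, 1, R) → 1101[q0]10
Step 5: δ(q0, 1) = (q0, 1, R) → 11011[q0]0
Step 6: δ(q0, 0) = (q0, 0, R) → 110110[q0]□
Step 7: δ(q0, □) = (q1, □, L) → 11011[q1]0□
Step 8: δ(q1, 0) = (q2, 1, L) → 1101[q2]11□
Step 9: δ(q2, 1) = (q2, 1, L) → 110[q2]111□
Step 10: δ(q2, 1) = (q2, 1, L) → 11[q2]0111□
Step 11: δ(q2, 0) = (q2, 0, L) → 1[q2]10111□
Step 12: δ(q2, 1) = (q2, 1, L) → [q2]110111□
Step 13: δ(q2, 1) = (q2, 1, L) → [q2]□110111□
Step 14: δ(q2, □) = (qA, □, R) → □[qA]110111□

The machine reaches the accept state qA and halts.

Final tape (ignoring leading/trailing blanks): 110111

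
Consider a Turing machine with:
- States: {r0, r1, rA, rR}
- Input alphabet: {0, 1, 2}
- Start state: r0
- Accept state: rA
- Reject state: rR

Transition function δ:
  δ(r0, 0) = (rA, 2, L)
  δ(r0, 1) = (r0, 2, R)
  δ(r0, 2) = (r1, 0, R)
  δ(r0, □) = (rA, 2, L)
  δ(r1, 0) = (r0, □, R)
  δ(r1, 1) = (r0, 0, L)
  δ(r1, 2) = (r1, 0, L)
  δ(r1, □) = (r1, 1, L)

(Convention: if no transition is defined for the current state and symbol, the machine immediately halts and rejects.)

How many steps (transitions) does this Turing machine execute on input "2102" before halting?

Execution trace:
Initial: [r0]2102
Step 1: δ(r0, 2) = (r1, 0, R) → 0[r1]102
Step 2: δ(r1, 1) = (r0, 0, L) → [r0]0002
Step 3: δ(r0, 0) = (rA, 2, L) → [rA]□2002

The machine reaches the accept state rA and halts.

The machine executed 3 steps before halting.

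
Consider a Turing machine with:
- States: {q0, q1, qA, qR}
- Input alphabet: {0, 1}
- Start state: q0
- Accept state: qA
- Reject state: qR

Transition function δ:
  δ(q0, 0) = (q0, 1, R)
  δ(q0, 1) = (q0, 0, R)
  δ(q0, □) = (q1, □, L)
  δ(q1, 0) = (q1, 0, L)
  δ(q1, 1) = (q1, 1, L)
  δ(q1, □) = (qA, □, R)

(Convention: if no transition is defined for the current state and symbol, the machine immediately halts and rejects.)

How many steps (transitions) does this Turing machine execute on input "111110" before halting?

Execution trace:
Initial: [q0]111110
Step 1: δ(q0, 1) = (q0, 0, R) → 0[q0]11110
Step 2: δ(q0, 1) = (q0, 0, R) → 00[q0]1110
Step 3: δ(q0, 1) = (q0, 0, R) → 000[q0]110
Step 4: δ(q0, 1) = (q0, 0, R) → 0000[q0]10
Step 5: δ(q0, 1) = (q0, 0, R) → 00000[q0]0
Step 6: δ(q0, 0) = (q0, 1, R) → 000001[q0]□
Step 7: δ(q0, □) = (q1, □, L) → 00000[q1]1□
Step 8: δ(q1, 1) = (q1, 1, L) → 0000[q1]01□
Step 9: δ(q1, 0) = (q1, 0, L) → 000[q1]001□
Step 10: δ(q1, 0) = (q1, 0, L) → 00[q1]0001□
Step 11: δ(q1, 0) = (q1, 0, L) → 0[q1]00001□
Step 12: δ(q1, 0) = (q1, 0, L) → [q1]000001□
Step 13: δ(q1, 0) = (q1, 0, L) → [q1]□000001□
Step 14: δ(q1, □) = (qA, □, R) → □[qA]000001□

The machine reaches the accept state qA and halts.

The machine executed 14 steps before halting.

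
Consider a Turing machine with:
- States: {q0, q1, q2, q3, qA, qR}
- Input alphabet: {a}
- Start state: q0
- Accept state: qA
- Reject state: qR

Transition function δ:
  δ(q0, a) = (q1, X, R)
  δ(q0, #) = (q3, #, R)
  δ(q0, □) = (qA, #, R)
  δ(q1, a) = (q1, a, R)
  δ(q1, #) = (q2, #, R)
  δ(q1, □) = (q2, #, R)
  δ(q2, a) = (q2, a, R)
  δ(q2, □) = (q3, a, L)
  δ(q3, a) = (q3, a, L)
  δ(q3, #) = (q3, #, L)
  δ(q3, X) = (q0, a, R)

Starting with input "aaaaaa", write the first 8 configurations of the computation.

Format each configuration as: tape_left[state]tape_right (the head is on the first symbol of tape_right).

Transitions applied:
Step 1: δ(q0, a) = (q1, X, R)
Step 2: δ(q1, a) = (q1, a, R)
Step 3: δ(q1, a) = (q1, a, R)
Step 4: δ(q1, a) = (q1, a, R)
Step 5: δ(q1, a) = (q1, a, R)
Step 6: δ(q1, a) = (q1, a, R)
Step 7: δ(q1, □) = (q2, #, R)

The first 8 configurations are:
[q0]aaaaaa ⊢ X[q1]aaaaa ⊢ Xa[q1]aaaa ⊢ Xaa[q1]aaa ⊢ Xaaa[q1]aa ⊢ Xaaaa[q1]a ⊢ Xaaaaa[q1]□ ⊢ Xaaaaa#[q2]□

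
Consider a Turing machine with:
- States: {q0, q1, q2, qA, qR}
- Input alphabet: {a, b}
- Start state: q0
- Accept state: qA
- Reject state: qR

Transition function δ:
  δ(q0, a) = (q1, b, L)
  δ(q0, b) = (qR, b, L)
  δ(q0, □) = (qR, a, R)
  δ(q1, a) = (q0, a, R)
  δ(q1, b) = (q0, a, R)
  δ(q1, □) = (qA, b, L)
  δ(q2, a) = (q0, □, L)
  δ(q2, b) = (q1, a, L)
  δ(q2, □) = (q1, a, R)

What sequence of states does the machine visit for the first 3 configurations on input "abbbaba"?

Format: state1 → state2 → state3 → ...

Execution trace:
Initial: [q0]abbbaba
Step 1: δ(q0, a) = (q1, b, L) → [q1]□bbbbaba
Step 2: δ(q1, □) = (qA, b, L) → [qA]□bbbbbaba

The machine reaches the accept state qA and halts.

State sequence: q0 → q1 → qA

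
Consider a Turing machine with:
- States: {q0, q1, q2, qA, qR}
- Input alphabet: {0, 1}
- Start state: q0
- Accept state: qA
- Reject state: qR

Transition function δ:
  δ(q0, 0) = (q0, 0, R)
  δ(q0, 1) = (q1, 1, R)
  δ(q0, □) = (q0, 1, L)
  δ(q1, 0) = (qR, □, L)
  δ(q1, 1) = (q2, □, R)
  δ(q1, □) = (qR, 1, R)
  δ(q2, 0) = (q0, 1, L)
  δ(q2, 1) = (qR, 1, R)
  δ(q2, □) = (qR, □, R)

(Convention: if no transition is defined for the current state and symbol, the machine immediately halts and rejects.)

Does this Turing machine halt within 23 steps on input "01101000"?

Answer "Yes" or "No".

Execution trace:
Initial: [q0]01101000
Step 1: δ(q0, 0) = (q0, 0, R) → 0[q0]1101000
Step 2: δ(q0, 1) = (q1, 1, R) → 01[q1]101000
Step 3: δ(q1, 1) = (q2, □, R) → 01□[q2]01000
Step 4: δ(q2, 0) = (q0, 1, L) → 01[q0]□11000
Step 5: δ(q0, □) = (q0, 1, L) → 0[q0]1111000
Step 6: δ(q0, 1) = (q1, 1, R) → 01[q1]111000
Step 7: δ(q1, 1) = (q2, □, R) → 01□[q2]11000
Step 8: δ(q2, 1) = (qR, 1, R) → 01□1[qR]1000

The machine reaches the reject state qR and halts.
The machine halted after 8 steps (within the 23-step bound).

Answer: Yes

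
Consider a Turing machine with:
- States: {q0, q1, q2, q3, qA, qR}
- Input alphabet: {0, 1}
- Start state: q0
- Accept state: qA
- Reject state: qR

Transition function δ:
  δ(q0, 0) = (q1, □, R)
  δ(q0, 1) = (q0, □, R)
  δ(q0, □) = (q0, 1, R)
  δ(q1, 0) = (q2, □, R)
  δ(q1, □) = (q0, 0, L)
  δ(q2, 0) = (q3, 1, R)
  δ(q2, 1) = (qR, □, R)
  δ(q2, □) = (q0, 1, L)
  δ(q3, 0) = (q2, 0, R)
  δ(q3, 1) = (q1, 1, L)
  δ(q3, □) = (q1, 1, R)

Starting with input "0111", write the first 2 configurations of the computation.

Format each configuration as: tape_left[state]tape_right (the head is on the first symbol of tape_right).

Transitions applied:
Step 1: δ(q0, 0) = (q1, □, R)

The first 2 configurations are:
[q0]0111 ⊢ □[q1]111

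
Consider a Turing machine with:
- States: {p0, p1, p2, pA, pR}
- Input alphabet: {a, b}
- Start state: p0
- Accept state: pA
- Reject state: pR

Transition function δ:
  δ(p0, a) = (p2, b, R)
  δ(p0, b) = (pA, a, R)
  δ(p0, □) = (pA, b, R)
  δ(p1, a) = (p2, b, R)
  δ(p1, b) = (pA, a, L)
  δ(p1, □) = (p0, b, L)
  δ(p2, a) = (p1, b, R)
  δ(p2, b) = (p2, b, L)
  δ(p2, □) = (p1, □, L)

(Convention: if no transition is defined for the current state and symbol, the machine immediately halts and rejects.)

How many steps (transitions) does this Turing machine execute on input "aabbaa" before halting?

Execution trace:
Initial: [p0]aabbaa
Step 1: δ(p0, a) = (p2, b, R) → b[p2]abbaa
Step 2: δ(p2, a) = (p1, b, R) → bb[p1]bbaa
Step 3: δ(p1, b) = (pA, a, L) → b[pA]babaa

The machine reaches the accept state pA and halts.

The machine executed 3 steps before halting.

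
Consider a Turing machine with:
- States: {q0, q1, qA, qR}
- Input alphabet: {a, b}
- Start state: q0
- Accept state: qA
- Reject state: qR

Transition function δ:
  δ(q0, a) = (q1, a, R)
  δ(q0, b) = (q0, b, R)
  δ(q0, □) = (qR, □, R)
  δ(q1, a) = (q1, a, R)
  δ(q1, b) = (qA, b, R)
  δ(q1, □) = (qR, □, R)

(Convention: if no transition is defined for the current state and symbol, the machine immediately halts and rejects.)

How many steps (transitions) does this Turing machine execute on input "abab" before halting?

Execution trace:
Initial: [q0]abab
Step 1: δ(q0, a) = (q1, a, R) → a[q1]bab
Step 2: δ(q1, b) = (qA, b, R) → ab[qA]ab

The machine reaches the accept state qA and halts.

The machine executed 2 steps before halting.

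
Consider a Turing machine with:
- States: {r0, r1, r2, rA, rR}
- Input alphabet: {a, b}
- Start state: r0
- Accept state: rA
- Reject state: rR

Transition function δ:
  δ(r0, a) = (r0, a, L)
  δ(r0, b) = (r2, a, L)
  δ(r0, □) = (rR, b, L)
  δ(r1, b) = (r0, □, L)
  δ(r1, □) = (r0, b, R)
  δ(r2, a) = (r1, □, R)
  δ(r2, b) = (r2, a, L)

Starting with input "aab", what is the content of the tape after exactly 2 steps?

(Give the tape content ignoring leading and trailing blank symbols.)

Execution trace:
Initial: [r0]aab
Step 1: δ(r0, a) = (r0, a, L) → [r0]□aab
Step 2: δ(r0, □) = (rR, b, L) → [rR]□baab

The machine reaches the reject state rR and halts.

After 2 steps, the tape (ignoring leading/trailing blanks) is: baab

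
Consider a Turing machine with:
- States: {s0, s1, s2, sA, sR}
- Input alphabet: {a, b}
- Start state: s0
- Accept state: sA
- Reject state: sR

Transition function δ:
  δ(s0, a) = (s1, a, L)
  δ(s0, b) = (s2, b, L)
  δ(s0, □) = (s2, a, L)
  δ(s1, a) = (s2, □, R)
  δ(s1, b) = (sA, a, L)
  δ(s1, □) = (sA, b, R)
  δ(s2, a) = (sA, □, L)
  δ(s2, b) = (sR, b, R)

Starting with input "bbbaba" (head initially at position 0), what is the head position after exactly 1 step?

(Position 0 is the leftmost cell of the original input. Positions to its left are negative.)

Execution trace (head position shown):
Step 0: [s0]bbbaba  (head at position 0)
Step 1: move left → [s2]□bbbaba  (head at position -1)

After 1 step, the head is at position -1.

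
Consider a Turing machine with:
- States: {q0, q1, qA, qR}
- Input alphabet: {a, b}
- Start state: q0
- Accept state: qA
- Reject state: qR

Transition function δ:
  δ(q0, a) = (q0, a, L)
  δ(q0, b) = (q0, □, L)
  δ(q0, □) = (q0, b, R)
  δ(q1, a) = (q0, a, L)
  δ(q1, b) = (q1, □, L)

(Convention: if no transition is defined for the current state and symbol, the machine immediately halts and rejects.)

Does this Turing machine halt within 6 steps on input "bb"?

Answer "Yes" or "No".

Execution trace:
Initial: [q0]bb
Step 1: δ(q0, b) = (q0, □, L) → [q0]□□b
Step 2: δ(q0, □) = (q0, b, R) → b[q0]□b
Step 3: δ(q0, □) = (q0, b, R) → bb[q0]b
Step 4: δ(q0, b) = (q0, □, L) → b[q0]b□
Step 5: δ(q0, b) = (q0, □, L) → [q0]b□□
Step 6: δ(q0, b) = (q0, □, L) → [q0]□□□□

The machine has not reached a halting state after 6 steps.
The machine did not halt within the 6-step bound.

Answer: No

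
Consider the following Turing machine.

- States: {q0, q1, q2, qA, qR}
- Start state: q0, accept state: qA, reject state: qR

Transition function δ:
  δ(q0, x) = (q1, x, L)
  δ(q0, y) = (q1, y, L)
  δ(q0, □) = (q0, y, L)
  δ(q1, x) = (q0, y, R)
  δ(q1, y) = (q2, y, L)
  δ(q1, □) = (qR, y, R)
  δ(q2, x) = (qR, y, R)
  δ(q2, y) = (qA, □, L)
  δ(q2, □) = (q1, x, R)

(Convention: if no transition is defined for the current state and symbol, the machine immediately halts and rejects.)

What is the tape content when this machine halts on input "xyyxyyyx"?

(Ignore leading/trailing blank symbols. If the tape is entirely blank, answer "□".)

Execution trace:
Initial: [q0]xyyxyyyx
Step 1: δ(q0, x) = (q1, x, L) → [q1]□xyyxyyyx
Step 2: δ(q1, □) = (qR, y, R) → y[qR]xyyxyyyx

The machine reaches the reject state qR and halts.

Final tape (ignoring leading/trailing blanks): yxyyxyyyx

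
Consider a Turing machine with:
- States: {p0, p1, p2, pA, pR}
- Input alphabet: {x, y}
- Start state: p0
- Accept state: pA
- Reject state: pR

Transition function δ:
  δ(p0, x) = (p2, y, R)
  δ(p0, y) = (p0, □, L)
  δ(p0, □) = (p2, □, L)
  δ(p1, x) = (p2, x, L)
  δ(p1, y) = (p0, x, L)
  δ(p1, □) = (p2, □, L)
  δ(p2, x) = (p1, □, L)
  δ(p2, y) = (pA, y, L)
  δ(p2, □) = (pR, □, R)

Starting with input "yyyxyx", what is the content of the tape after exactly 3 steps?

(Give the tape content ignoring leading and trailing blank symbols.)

Execution trace:
Initial: [p0]yyyxyx
Step 1: δ(p0, y) = (p0, □, L) → [p0]□□yyxyx
Step 2: δ(p0, □) = (p2, □, L) → [p2]□□□yyxyx
Step 3: δ(p2, □) = (pR, □, R) → □[pR]□□yyxyx

The machine reaches the reject state pR and halts.

After 3 steps, the tape (ignoring leading/trailing blanks) is: yyxyx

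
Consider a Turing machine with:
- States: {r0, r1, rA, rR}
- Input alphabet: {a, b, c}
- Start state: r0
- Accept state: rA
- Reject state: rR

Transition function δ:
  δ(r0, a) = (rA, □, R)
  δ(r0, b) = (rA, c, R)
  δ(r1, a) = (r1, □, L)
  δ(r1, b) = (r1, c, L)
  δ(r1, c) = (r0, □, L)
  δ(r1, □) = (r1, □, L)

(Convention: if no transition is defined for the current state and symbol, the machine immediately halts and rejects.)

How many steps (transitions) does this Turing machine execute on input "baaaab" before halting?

Execution trace:
Initial: [r0]baaaab
Step 1: δ(r0, b) = (rA, c, R) → c[rA]aaaab

The machine reaches the accept state rA and halts.

The machine executed 1 step before halting.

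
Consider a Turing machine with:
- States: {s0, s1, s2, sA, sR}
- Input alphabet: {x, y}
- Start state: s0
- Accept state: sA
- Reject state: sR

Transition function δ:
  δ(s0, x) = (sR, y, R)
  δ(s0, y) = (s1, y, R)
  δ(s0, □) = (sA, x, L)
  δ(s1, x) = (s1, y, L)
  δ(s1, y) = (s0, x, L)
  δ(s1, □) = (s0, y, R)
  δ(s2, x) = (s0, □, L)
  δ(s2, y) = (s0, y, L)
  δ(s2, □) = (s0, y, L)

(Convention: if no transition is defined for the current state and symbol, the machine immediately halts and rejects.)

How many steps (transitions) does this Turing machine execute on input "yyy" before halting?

Execution trace:
Initial: [s0]yyy
Step 1: δ(s0, y) = (s1, y, R) → y[s1]yy
Step 2: δ(s1, y) = (s0, x, L) → [s0]yxy
Step 3: δ(s0, y) = (s1, y, R) → y[s1]xy
Step 4: δ(s1, x) = (s1, y, L) → [s1]yyy
Step 5: δ(s1, y) = (s0, x, L) → [s0]□xyy
Step 6: δ(s0, □) = (sA, x, L) → [sA]□xxyy

The machine reaches the accept state sA and halts.

The machine executed 6 steps before halting.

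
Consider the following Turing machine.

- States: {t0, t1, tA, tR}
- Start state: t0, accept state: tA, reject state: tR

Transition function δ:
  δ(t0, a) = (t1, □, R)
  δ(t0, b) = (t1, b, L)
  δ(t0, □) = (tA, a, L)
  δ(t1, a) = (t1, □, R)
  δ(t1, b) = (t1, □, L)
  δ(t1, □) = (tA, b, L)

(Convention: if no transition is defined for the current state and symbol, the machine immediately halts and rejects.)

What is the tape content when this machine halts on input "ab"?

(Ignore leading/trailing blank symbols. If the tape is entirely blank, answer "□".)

Execution trace:
Initial: [t0]ab
Step 1: δ(t0, a) = (t1, □, R) → □[t1]b
Step 2: δ(t1, b) = (t1, □, L) → [t1]□□
Step 3: δ(t1, □) = (tA, b, L) → [tA]□b□

The machine reaches the accept state tA and halts.

Final tape (ignoring leading/trailing blanks): b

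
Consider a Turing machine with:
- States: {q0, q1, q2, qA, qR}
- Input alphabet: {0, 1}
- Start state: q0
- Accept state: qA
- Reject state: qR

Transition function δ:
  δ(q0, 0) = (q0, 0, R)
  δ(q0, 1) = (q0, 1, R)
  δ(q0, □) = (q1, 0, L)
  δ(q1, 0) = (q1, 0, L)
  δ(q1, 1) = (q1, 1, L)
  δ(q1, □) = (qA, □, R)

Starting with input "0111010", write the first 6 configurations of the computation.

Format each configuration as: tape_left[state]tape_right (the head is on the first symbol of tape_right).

Transitions applied:
Step 1: δ(q0, 0) = (q0, 0, R)
Step 2: δ(q0, 1) = (q0, 1, R)
Step 3: δ(q0, 1) = (q0, 1, R)
Step 4: δ(q0, 1) = (q0, 1, R)
Step 5: δ(q0, 0) = (q0, 0, R)

The first 6 configurations are:
[q0]0111010 ⊢ 0[q0]111010 ⊢ 01[q0]11010 ⊢ 011[q0]1010 ⊢ 0111[q0]010 ⊢ 01110[q0]10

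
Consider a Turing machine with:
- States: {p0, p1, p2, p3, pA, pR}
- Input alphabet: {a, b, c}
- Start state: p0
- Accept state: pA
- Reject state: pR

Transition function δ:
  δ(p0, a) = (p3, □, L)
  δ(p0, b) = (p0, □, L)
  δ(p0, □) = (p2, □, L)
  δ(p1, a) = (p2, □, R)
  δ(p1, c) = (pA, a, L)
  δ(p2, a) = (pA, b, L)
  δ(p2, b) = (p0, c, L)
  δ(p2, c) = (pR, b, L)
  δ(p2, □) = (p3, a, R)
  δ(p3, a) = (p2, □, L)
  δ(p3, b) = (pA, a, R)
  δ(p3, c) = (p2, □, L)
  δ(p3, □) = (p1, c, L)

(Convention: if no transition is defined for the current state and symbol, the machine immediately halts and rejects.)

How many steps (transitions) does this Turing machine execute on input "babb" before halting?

Execution trace:
Initial: [p0]babb
Step 1: δ(p0, b) = (p0, □, L) → [p0]□□abb
Step 2: δ(p0, □) = (p2, □, L) → [p2]□□□abb
Step 3: δ(p2, □) = (p3, a, R) → a[p3]□□abb
Step 4: δ(p3, □) = (p1, c, L) → [p1]ac□abb
Step 5: δ(p1, a) = (p2, □, R) → □[p2]c□abb
Step 6: δ(p2, c) = (pR, b, L) → [pR]□b□abb

The machine reaches the reject state pR and halts.

The machine executed 6 steps before halting.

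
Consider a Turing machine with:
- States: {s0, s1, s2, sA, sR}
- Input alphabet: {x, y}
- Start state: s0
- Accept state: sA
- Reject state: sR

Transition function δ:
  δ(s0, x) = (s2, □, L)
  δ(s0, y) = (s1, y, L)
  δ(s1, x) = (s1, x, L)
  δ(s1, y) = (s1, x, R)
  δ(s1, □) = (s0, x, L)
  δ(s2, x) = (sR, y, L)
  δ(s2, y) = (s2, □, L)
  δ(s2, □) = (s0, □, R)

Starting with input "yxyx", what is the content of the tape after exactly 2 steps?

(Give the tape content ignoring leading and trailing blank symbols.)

Execution trace:
Initial: [s0]yxyx
Step 1: δ(s0, y) = (s1, y, L) → [s1]□yxyx
Step 2: δ(s1, □) = (s0, x, L) → [s0]□xyxyx

No transition is defined for δ(s0, □). By convention the machine halts and rejects.

After 2 steps, the tape (ignoring leading/trailing blanks) is: xyxyx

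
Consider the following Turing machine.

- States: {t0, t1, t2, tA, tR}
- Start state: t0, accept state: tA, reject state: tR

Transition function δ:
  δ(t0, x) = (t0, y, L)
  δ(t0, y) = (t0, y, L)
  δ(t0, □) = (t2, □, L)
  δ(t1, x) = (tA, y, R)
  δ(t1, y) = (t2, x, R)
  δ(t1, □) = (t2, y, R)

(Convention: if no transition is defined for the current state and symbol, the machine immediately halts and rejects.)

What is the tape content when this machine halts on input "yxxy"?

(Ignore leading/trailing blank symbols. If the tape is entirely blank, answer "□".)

Execution trace:
Initial: [t0]yxxy
Step 1: δ(t0, y) = (t0, y, L) → [t0]□yxxy
Step 2: δ(t0, □) = (t2, □, L) → [t2]□□yxxy

No transition is defined for δ(t2, □). By convention the machine halts and rejects.

Final tape (ignoring leading/trailing blanks): yxxy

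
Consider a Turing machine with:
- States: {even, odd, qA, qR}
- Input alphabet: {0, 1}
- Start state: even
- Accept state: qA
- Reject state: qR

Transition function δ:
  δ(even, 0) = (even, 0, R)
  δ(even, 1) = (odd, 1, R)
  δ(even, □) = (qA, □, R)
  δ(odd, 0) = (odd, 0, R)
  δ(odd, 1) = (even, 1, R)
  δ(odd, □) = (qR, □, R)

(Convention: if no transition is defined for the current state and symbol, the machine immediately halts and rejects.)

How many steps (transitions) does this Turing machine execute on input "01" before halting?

Execution trace:
Initial: [even]01
Step 1: δ(even, 0) = (even, 0, R) → 0[even]1
Step 2: δ(even, 1) = (odd, 1, R) → 01[odd]□
Step 3: δ(odd, □) = (qR, □, R) → 01□[qR]□

The machine reaches the reject state qR and halts.

The machine executed 3 steps before halting.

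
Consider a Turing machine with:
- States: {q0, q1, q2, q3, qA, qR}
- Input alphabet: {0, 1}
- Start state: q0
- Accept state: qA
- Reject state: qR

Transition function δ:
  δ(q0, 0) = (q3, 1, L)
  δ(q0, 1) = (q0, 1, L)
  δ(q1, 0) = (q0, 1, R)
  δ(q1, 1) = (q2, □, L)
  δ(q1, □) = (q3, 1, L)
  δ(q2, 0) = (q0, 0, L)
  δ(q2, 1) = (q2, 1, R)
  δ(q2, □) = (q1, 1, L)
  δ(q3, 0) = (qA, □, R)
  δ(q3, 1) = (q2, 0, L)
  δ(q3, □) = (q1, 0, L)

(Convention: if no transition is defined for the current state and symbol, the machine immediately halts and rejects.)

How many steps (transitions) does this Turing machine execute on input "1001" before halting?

Execution trace:
Initial: [q0]1001
Step 1: δ(q0, 1) = (q0, 1, L) → [q0]□1001

No transition is defined for δ(q0, □). By convention the machine halts and rejects.

The machine executed 1 step before halting.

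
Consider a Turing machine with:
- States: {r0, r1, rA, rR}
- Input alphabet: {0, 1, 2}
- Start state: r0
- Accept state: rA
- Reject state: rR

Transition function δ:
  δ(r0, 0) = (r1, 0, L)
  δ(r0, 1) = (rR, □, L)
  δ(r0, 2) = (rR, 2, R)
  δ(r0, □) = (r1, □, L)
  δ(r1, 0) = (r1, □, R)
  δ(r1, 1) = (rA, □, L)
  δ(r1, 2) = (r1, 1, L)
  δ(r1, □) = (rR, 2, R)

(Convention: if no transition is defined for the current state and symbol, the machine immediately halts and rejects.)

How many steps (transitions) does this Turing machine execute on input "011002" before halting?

Execution trace:
Initial: [r0]011002
Step 1: δ(r0, 0) = (r1, 0, L) → [r1]□011002
Step 2: δ(r1, □) = (rR, 2, R) → 2[rR]011002

The machine reaches the reject state rR and halts.

The machine executed 2 steps before halting.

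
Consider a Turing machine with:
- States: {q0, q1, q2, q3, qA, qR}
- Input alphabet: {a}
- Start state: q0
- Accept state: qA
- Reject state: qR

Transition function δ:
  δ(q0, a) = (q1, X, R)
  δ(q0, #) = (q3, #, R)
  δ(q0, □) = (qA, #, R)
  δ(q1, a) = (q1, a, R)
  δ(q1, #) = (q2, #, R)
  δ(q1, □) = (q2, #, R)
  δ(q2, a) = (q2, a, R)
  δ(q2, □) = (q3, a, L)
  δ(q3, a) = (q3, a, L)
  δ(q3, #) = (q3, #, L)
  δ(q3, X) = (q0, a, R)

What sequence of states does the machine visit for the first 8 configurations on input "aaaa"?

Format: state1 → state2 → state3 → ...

Execution trace:
Initial: [q0]aaaa
Step 1: δ(q0, a) = (q1, X, R) → X[q1]aaa
Step 2: δ(q1, a) = (q1, a, R) → Xa[q1]aa
Step 3: δ(q1, a) = (q1, a, R) → Xaa[q1]a
Step 4: δ(q1, a) = (q1, a, R) → Xaaa[q1]□
Step 5: δ(q1, □) = (q2, #, R) → Xaaa#[q2]□
Step 6: δ(q2, □) = (q3, a, L) → Xaaa[q3]#a
Step 7: δ(q3, #) = (q3, #, L) → Xaa[q3]a#a

State sequence: q0 → q1 → q1 → q1 → q1 → q2 → q3 → q3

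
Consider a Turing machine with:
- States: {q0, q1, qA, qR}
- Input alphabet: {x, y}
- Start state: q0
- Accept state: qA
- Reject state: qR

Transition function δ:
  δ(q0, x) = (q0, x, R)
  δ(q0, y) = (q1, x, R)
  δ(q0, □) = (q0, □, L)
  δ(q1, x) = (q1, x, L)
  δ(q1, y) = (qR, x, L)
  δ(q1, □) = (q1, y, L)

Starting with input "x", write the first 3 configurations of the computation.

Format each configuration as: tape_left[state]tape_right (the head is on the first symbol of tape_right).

Transitions applied:
Step 1: δ(q0, x) = (q0, x, R)
Step 2: δ(q0, □) = (q0, □, L)

The first 3 configurations are:
[q0]x ⊢ x[q0]□ ⊢ [q0]x□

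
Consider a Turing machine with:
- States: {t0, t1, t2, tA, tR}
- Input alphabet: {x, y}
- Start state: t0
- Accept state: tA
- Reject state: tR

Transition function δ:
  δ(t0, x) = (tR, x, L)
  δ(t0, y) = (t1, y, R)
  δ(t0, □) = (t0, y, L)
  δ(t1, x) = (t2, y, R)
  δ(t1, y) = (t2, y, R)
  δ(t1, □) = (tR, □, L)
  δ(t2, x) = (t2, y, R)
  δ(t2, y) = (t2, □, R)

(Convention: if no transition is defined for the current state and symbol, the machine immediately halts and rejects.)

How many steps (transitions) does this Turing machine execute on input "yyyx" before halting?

Execution trace:
Initial: [t0]yyyx
Step 1: δ(t0, y) = (t1, y, R) → y[t1]yyx
Step 2: δ(t1, y) = (t2, y, R) → yy[t2]yx
Step 3: δ(t2, y) = (t2, □, R) → yy□[t2]x
Step 4: δ(t2, x) = (t2, y, R) → yy□y[t2]□

No transition is defined for δ(t2, □). By convention the machine halts and rejects.

The machine executed 4 steps before halting.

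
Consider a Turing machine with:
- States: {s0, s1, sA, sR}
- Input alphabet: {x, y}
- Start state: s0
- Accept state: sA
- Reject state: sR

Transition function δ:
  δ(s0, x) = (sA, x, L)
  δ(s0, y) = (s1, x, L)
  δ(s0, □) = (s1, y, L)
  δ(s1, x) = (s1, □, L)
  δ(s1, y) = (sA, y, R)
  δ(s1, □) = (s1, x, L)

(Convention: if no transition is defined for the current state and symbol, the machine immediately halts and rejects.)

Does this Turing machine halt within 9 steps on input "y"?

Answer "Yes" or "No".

Execution trace:
Initial: [s0]y
Step 1: δ(s0, y) = (s1, x, L) → [s1]□x
Step 2: δ(s1, □) = (s1, x, L) → [s1]□xx
Step 3: δ(s1, □) = (s1, x, L) → [s1]□xxx
Step 4: δ(s1, □) = (s1, x, L) → [s1]□xxxx
Step 5: δ(s1, □) = (s1, x, L) → [s1]□xxxxx
Step 6: δ(s1, □) = (s1, x, L) → [s1]□xxxxxx
Step 7: δ(s1, □) = (s1, x, L) → [s1]□xxxxxxx
Step 8: δ(s1, □) = (s1, x, L) → [s1]□xxxxxxxx
Step 9: δ(s1, □) = (s1, x, L) → [s1]□xxxxxxxxx

The machine has not reached a halting state after 9 steps.
The machine did not halt within the 9-step bound.

Answer: No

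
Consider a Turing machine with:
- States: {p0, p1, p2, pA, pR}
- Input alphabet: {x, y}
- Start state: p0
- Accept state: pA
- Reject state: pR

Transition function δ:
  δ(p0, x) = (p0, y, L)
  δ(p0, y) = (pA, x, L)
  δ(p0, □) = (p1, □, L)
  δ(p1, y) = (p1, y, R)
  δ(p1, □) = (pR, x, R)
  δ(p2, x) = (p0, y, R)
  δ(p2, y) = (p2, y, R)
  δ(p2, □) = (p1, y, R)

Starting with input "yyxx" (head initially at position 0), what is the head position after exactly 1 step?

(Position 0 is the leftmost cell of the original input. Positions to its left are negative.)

Execution trace (head position shown):
Step 0: [p0]yyxx  (head at position 0)
Step 1: move left → [pA]□xyxx  (head at position -1)

After 1 step, the head is at position -1.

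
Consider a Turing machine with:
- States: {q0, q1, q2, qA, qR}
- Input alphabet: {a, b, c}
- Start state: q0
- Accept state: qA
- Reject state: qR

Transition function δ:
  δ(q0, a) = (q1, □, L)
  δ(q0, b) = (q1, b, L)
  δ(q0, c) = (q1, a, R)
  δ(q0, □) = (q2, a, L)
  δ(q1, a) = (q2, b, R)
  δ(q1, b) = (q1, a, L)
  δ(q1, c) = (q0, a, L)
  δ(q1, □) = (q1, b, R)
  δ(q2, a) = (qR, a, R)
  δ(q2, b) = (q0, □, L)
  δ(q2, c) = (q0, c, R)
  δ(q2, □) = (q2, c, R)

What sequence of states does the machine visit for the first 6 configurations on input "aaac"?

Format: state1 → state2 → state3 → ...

Execution trace:
Initial: [q0]aaac
Step 1: δ(q0, a) = (q1, □, L) → [q1]□□aac
Step 2: δ(q1, □) = (q1, b, R) → b[q1]□aac
Step 3: δ(q1, □) = (q1, b, R) → bb[q1]aac
Step 4: δ(q1, a) = (q2, b, R) → bbb[q2]ac
Step 5: δ(q2, a) = (qR, a, R) → bbba[qR]c

The machine reaches the reject state qR and halts.

State sequence: q0 → q1 → q1 → q1 → q2 → qR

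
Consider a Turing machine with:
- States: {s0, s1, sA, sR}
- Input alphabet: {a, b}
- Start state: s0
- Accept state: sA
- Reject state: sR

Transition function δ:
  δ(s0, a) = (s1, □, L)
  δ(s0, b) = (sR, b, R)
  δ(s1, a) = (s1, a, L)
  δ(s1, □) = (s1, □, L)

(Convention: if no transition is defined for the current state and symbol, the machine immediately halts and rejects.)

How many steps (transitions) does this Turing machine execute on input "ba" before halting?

Execution trace:
Initial: [s0]ba
Step 1: δ(s0, b) = (sR, b, R) → b[sR]a

The machine reaches the reject state sR and halts.

The machine executed 1 step before halting.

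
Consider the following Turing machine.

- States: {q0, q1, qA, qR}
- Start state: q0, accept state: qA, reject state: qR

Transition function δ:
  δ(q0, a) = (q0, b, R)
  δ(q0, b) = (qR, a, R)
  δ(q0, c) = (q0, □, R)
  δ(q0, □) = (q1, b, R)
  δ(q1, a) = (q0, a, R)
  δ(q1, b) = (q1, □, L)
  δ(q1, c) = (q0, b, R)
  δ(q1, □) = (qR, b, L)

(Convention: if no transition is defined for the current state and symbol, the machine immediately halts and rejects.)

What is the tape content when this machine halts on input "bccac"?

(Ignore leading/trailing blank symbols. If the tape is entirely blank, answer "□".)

Execution trace:
Initial: [q0]bccac
Step 1: δ(q0, b) = (qR, a, R) → a[qR]ccac

The machine reaches the reject state qR and halts.

Final tape (ignoring leading/trailing blanks): accac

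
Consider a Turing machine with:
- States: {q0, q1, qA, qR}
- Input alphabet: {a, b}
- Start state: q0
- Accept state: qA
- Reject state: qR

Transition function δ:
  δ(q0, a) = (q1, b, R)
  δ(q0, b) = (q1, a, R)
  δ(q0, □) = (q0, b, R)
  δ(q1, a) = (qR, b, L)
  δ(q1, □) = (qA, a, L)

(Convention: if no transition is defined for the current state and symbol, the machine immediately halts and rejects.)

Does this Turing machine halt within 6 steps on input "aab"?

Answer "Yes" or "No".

Execution trace:
Initial: [q0]aab
Step 1: δ(q0, a) = (q1, b, R) → b[q1]ab
Step 2: δ(q1, a) = (qR, b, L) → [qR]bbb

The machine reaches the reject state qR and halts.
The machine halted after 2 steps (within the 6-step bound).

Answer: Yes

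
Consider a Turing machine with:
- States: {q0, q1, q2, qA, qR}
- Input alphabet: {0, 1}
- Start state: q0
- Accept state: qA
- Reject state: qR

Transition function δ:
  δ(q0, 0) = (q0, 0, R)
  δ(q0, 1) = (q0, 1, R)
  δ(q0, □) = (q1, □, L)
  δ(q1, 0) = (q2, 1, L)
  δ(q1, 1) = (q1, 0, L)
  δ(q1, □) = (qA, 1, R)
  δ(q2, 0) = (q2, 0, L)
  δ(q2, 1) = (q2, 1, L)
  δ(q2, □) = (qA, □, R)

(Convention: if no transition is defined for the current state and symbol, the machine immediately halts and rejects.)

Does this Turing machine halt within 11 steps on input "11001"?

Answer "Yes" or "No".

Execution trace:
Initial: [q0]11001
Step 1: δ(q0, 1) = (q0, 1, R) → 1[q0]1001
Step 2: δ(q0, 1) = (q0, 1, R) → 11[q0]001
Step 3: δ(q0, 0) = (q0, 0, R) → 110[q0]01
Step 4: δ(q0, 0) = (q0, 0, R) → 1100[q0]1
Step 5: δ(q0, 1) = (q0, 1, R) → 11001[q0]□
Step 6: δ(q0, □) = (q1, □, L) → 1100[q1]1□
Step 7: δ(q1, 1) = (q1, 0, L) → 110[q1]00□
Step 8: δ(q1, 0) = (q2, 1, L) → 11[q2]010□
Step 9: δ(q2, 0) = (q2, 0, L) → 1[q2]1010□
Step 10: δ(q2, 1) = (q2, 1, L) → [q2]11010□
Step 11: δ(q2, 1) = (q2, 1, L) → [q2]□11010□

The machine has not reached a halting state after 11 steps.
The machine did not halt within the 11-step bound.

Answer: No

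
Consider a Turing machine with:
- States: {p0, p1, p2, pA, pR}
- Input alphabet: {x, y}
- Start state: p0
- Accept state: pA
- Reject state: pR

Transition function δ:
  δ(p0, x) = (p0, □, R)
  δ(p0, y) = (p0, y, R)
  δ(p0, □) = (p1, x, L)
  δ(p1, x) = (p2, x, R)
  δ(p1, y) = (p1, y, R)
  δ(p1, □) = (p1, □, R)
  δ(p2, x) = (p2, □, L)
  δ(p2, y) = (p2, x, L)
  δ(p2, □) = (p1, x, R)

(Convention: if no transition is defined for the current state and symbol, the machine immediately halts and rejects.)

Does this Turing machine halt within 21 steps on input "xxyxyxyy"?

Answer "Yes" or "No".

Execution trace:
Initial: [p0]xxyxyxyy
Step 1: δ(p0, x) = (p0, □, R) → □[p0]xyxyxyy
Step 2: δ(p0, x) = (p0, □, R) → □□[p0]yxyxyy
Step 3: δ(p0, y) = (p0, y, R) → □□y[p0]xyxyy
Step 4: δ(p0, x) = (p0, □, R) → □□y□[p0]yxyy
Step 5: δ(p0, y) = (p0, y, R) → □□y□y[p0]xyy
Step 6: δ(p0, x) = (p0, □, R) → □□y□y□[p0]yy
Step 7: δ(p0, y) = (p0, y, R) → □□y□y□y[p0]y
Step 8: δ(p0, y) = (p0, y, R) → □□y□y□yy[p0]□
Step 9: δ(p0, □) = (p1, x, L) → □□y□y□y[p1]yx
Step 10: δ(p1, y) = (p1, y, R) → □□y□y□yy[p1]x
Step 11: δ(p1, x) = (p2, x, R) → □□y□y□yyx[p2]□
Step 12: δ(p2, □) = (p1, x, R) → □□y□y□yyxx[p1]□
Step 13: δ(p1, □) = (p1, □, R) → □□y□y□yyxx□[p1]□
Step 14: δ(p1, □) = (p1, □, R) → □□y□y□yyxx□□[p1]□
Step 15: δ(p1, □) = (p1, □, R) → □□y□y□yyxx□□□[p1]□
Step 16: δ(p1, □) = (p1, □, R) → □□y□y□yyxx□□□□[p1]□
Step 17: δ(p1, □) = (p1, □, R) → □□y□y□yyxx□□□□□[p1]□
Step 18: δ(p1, □) = (p1, □, R) → □□y□y□yyxx□□□□□□[p1]□
Step 19: δ(p1, □) = (p1, □, R) → □□y□y□yyxx□□□□□□□[p1]□
Step 20: δ(p1, □) = (p1, □, R) → □□y□y□yyxx□□□□□□□□[p1]□
Step 21: δ(p1, □) = (p1, □, R) → □□y□y□yyxx□□□□□□□□□[p1]□

The machine has not reached a halting state after 21 steps.
The machine did not halt within the 21-step bound.

Answer: No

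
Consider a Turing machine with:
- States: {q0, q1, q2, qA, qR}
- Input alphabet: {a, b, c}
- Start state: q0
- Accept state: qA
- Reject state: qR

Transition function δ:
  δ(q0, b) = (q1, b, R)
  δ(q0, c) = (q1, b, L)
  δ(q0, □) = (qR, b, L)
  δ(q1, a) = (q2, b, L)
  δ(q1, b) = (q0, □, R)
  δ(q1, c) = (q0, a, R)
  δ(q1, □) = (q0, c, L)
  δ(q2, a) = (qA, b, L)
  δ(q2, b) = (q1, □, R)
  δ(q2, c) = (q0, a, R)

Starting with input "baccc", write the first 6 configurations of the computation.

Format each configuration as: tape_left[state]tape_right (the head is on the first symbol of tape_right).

Transitions applied:
Step 1: δ(q0, b) = (q1, b, R)
Step 2: δ(q1, a) = (q2, b, L)
Step 3: δ(q2, b) = (q1, □, R)
Step 4: δ(q1, b) = (q0, □, R)
Step 5: δ(q0, c) = (q1, b, L)

The first 6 configurations are:
[q0]baccc ⊢ b[q1]accc ⊢ [q2]bbccc ⊢ □[q1]bccc ⊢ □□[q0]ccc ⊢ □[q1]□bcc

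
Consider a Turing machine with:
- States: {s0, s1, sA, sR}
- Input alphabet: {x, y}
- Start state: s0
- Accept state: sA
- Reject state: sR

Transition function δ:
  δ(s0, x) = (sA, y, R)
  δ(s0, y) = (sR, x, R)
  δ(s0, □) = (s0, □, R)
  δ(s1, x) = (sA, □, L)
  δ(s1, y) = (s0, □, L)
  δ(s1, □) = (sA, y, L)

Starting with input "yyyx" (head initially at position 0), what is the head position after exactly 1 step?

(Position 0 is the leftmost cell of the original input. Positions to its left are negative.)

Execution trace (head position shown):
Step 0: [s0]yyyx  (head at position 0)
Step 1: move right → x[sR]yyx  (head at position 1)

After 1 step, the head is at position 1.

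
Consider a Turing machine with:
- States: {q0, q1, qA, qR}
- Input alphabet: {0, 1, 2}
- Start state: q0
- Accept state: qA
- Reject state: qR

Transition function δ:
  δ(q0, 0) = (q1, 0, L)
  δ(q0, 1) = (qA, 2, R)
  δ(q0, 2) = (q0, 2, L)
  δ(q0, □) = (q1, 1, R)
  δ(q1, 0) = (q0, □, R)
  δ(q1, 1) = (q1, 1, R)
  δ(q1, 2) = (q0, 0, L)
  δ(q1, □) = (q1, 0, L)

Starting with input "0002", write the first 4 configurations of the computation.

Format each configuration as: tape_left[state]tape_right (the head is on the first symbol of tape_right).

Transitions applied:
Step 1: δ(q0, 0) = (q1, 0, L)
Step 2: δ(q1, □) = (q1, 0, L)
Step 3: δ(q1, □) = (q1, 0, L)

The first 4 configurations are:
[q0]0002 ⊢ [q1]□0002 ⊢ [q1]□00002 ⊢ [q1]□000002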